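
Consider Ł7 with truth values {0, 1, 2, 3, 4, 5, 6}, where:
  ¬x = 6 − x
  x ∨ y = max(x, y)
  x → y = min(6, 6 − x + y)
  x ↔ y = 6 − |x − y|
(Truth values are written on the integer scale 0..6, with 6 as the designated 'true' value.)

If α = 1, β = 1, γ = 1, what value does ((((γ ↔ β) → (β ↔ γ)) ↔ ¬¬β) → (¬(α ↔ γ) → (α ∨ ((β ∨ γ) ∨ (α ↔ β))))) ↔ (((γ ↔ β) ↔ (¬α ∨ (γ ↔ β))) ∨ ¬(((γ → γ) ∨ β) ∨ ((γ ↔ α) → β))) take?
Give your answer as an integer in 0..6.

6

γ ↔ β = 1 ↔ 1 = 6
β ↔ γ = 1 ↔ 1 = 6
(γ ↔ β) → (β ↔ γ) = 6 → 6 = 6
¬β = ¬1 = 5
¬¬β = ¬5 = 1
((γ ↔ β) → (β ↔ γ)) ↔ ¬¬β = 6 ↔ 1 = 1
α ↔ γ = 1 ↔ 1 = 6
¬(α ↔ γ) = ¬6 = 0
β ∨ γ = 1 ∨ 1 = 1
α ↔ β = 1 ↔ 1 = 6
(β ∨ γ) ∨ (α ↔ β) = 1 ∨ 6 = 6
α ∨ ((β ∨ γ) ∨ (α ↔ β)) = 1 ∨ 6 = 6
¬(α ↔ γ) → (α ∨ ((β ∨ γ) ∨ (α ↔ β))) = 0 → 6 = 6
(((γ ↔ β) → (β ↔ γ)) ↔ ¬¬β) → (¬(α ↔ γ) → (α ∨ ((β ∨ γ) ∨ (α ↔ β)))) = 1 → 6 = 6
γ ↔ β = 1 ↔ 1 = 6
¬α = ¬1 = 5
γ ↔ β = 1 ↔ 1 = 6
¬α ∨ (γ ↔ β) = 5 ∨ 6 = 6
(γ ↔ β) ↔ (¬α ∨ (γ ↔ β)) = 6 ↔ 6 = 6
γ → γ = 1 → 1 = 6
(γ → γ) ∨ β = 6 ∨ 1 = 6
γ ↔ α = 1 ↔ 1 = 6
(γ ↔ α) → β = 6 → 1 = 1
((γ → γ) ∨ β) ∨ ((γ ↔ α) → β) = 6 ∨ 1 = 6
¬(((γ → γ) ∨ β) ∨ ((γ ↔ α) → β)) = ¬6 = 0
((γ ↔ β) ↔ (¬α ∨ (γ ↔ β))) ∨ ¬(((γ → γ) ∨ β) ∨ ((γ ↔ α) → β)) = 6 ∨ 0 = 6
((((γ ↔ β) → (β ↔ γ)) ↔ ¬¬β) → (¬(α ↔ γ) → (α ∨ ((β ∨ γ) ∨ (α ↔ β))))) ↔ (((γ ↔ β) ↔ (¬α ∨ (γ ↔ β))) ∨ ¬(((γ → γ) ∨ β) ∨ ((γ ↔ α) → β))) = 6 ↔ 6 = 6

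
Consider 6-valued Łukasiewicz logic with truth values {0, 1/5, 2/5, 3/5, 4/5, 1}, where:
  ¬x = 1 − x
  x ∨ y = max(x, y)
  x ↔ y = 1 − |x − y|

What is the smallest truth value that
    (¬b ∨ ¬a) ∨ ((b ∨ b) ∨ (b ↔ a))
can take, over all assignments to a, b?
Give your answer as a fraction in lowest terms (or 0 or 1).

3/5

Take a = 4/5, b = 2/5:
¬b = ¬2/5 = 3/5
¬a = ¬4/5 = 1/5
¬b ∨ ¬a = 3/5 ∨ 1/5 = 3/5
b ∨ b = 2/5 ∨ 2/5 = 2/5
b ↔ a = 2/5 ↔ 4/5 = 3/5
(b ∨ b) ∨ (b ↔ a) = 2/5 ∨ 3/5 = 3/5
(¬b ∨ ¬a) ∨ ((b ∨ b) ∨ (b ↔ a)) = 3/5 ∨ 3/5 = 3/5
No assignment yields a value below 3/5, so this is the minimum.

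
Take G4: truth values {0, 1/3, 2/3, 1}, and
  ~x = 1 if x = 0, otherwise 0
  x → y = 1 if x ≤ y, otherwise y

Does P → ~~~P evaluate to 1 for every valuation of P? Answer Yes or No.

Counterexample: take P = 1/3.
~P = ~1/3 = 0
~~P = ~0 = 1
~~~P = ~1 = 0
P → ~~~P = 1/3 → 0 = 0
This gives 0 ≠ 1.

No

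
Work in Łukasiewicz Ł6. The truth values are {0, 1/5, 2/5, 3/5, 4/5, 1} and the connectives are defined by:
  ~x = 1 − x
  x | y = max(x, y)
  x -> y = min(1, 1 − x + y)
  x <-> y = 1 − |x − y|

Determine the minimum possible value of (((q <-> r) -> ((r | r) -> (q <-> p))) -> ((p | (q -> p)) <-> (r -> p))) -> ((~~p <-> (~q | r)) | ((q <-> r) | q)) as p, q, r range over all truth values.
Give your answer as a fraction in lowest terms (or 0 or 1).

3/5

Take p = 2/5, q = 0, r = 2/5:
q <-> r = 0 <-> 2/5 = 3/5
r | r = 2/5 | 2/5 = 2/5
q <-> p = 0 <-> 2/5 = 3/5
(r | r) -> (q <-> p) = 2/5 -> 3/5 = 1
(q <-> r) -> ((r | r) -> (q <-> p)) = 3/5 -> 1 = 1
q -> p = 0 -> 2/5 = 1
p | (q -> p) = 2/5 | 1 = 1
r -> p = 2/5 -> 2/5 = 1
(p | (q -> p)) <-> (r -> p) = 1 <-> 1 = 1
((q <-> r) -> ((r | r) -> (q <-> p))) -> ((p | (q -> p)) <-> (r -> p)) = 1 -> 1 = 1
~p = ~2/5 = 3/5
~~p = ~3/5 = 2/5
~q = ~0 = 1
~q | r = 1 | 2/5 = 1
~~p <-> (~q | r) = 2/5 <-> 1 = 2/5
q <-> r = 0 <-> 2/5 = 3/5
(q <-> r) | q = 3/5 | 0 = 3/5
(~~p <-> (~q | r)) | ((q <-> r) | q) = 2/5 | 3/5 = 3/5
(((q <-> r) -> ((r | r) -> (q <-> p))) -> ((p | (q -> p)) <-> (r -> p))) -> ((~~p <-> (~q | r)) | ((q <-> r) | q)) = 1 -> 3/5 = 3/5
No assignment yields a value below 3/5, so this is the minimum.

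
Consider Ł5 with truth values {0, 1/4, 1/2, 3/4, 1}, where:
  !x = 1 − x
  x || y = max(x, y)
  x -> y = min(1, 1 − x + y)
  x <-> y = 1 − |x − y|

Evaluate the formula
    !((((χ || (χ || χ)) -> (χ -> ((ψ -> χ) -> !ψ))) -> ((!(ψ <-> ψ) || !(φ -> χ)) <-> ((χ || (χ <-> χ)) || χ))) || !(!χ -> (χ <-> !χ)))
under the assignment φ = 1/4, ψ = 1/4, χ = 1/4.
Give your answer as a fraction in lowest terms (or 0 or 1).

χ || χ = 1/4 || 1/4 = 1/4
χ || (χ || χ) = 1/4 || 1/4 = 1/4
ψ -> χ = 1/4 -> 1/4 = 1
!ψ = !1/4 = 3/4
(ψ -> χ) -> !ψ = 1 -> 3/4 = 3/4
χ -> ((ψ -> χ) -> !ψ) = 1/4 -> 3/4 = 1
(χ || (χ || χ)) -> (χ -> ((ψ -> χ) -> !ψ)) = 1/4 -> 1 = 1
ψ <-> ψ = 1/4 <-> 1/4 = 1
!(ψ <-> ψ) = !1 = 0
φ -> χ = 1/4 -> 1/4 = 1
!(φ -> χ) = !1 = 0
!(ψ <-> ψ) || !(φ -> χ) = 0 || 0 = 0
χ <-> χ = 1/4 <-> 1/4 = 1
χ || (χ <-> χ) = 1/4 || 1 = 1
(χ || (χ <-> χ)) || χ = 1 || 1/4 = 1
(!(ψ <-> ψ) || !(φ -> χ)) <-> ((χ || (χ <-> χ)) || χ) = 0 <-> 1 = 0
((χ || (χ || χ)) -> (χ -> ((ψ -> χ) -> !ψ))) -> ((!(ψ <-> ψ) || !(φ -> χ)) <-> ((χ || (χ <-> χ)) || χ)) = 1 -> 0 = 0
!χ = !1/4 = 3/4
!χ = !1/4 = 3/4
χ <-> !χ = 1/4 <-> 3/4 = 1/2
!χ -> (χ <-> !χ) = 3/4 -> 1/2 = 3/4
!(!χ -> (χ <-> !χ)) = !3/4 = 1/4
(((χ || (χ || χ)) -> (χ -> ((ψ -> χ) -> !ψ))) -> ((!(ψ <-> ψ) || !(φ -> χ)) <-> ((χ || (χ <-> χ)) || χ))) || !(!χ -> (χ <-> !χ)) = 0 || 1/4 = 1/4
!((((χ || (χ || χ)) -> (χ -> ((ψ -> χ) -> !ψ))) -> ((!(ψ <-> ψ) || !(φ -> χ)) <-> ((χ || (χ <-> χ)) || χ))) || !(!χ -> (χ <-> !χ))) = !1/4 = 3/4

3/4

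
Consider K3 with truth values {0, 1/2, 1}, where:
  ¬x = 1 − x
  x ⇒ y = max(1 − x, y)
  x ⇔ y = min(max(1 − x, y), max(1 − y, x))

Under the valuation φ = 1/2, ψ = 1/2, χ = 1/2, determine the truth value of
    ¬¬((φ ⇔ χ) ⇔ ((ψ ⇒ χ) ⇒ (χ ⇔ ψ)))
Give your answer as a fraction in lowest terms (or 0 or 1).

φ ⇔ χ = 1/2 ⇔ 1/2 = 1/2
ψ ⇒ χ = 1/2 ⇒ 1/2 = 1/2
χ ⇔ ψ = 1/2 ⇔ 1/2 = 1/2
(ψ ⇒ χ) ⇒ (χ ⇔ ψ) = 1/2 ⇒ 1/2 = 1/2
(φ ⇔ χ) ⇔ ((ψ ⇒ χ) ⇒ (χ ⇔ ψ)) = 1/2 ⇔ 1/2 = 1/2
¬((φ ⇔ χ) ⇔ ((ψ ⇒ χ) ⇒ (χ ⇔ ψ))) = ¬1/2 = 1/2
¬¬((φ ⇔ χ) ⇔ ((ψ ⇒ χ) ⇒ (χ ⇔ ψ))) = ¬1/2 = 1/2

1/2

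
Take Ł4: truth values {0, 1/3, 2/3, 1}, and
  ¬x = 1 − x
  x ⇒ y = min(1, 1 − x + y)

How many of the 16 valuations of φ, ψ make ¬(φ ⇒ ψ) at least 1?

φ = 0, ψ = 0 ↦ 0  <
φ = 0, ψ = 1/3 ↦ 0  <
φ = 0, ψ = 2/3 ↦ 0  <
φ = 0, ψ = 1 ↦ 0  <
φ = 1/3, ψ = 0 ↦ 1/3  <
φ = 1/3, ψ = 1/3 ↦ 0  <
φ = 1/3, ψ = 2/3 ↦ 0  <
φ = 1/3, ψ = 1 ↦ 0  <
φ = 2/3, ψ = 0 ↦ 2/3  <
φ = 2/3, ψ = 1/3 ↦ 1/3  <
φ = 2/3, ψ = 2/3 ↦ 0  <
φ = 2/3, ψ = 1 ↦ 0  <
φ = 1, ψ = 0 ↦ 1  ≥
φ = 1, ψ = 1/3 ↦ 2/3  <
φ = 1, ψ = 2/3 ↦ 1/3  <
φ = 1, ψ = 1 ↦ 0  <
So 1 of the 16 assignments meets the threshold.

1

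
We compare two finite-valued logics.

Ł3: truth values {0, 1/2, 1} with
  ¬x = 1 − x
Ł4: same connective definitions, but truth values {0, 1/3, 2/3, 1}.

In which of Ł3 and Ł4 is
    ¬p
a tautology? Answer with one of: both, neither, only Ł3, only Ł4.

neither

In Ł3: at p = 1/2 the value is 1/2 — not a tautology.
In Ł4: at p = 1/3 the value is 2/3 — not a tautology.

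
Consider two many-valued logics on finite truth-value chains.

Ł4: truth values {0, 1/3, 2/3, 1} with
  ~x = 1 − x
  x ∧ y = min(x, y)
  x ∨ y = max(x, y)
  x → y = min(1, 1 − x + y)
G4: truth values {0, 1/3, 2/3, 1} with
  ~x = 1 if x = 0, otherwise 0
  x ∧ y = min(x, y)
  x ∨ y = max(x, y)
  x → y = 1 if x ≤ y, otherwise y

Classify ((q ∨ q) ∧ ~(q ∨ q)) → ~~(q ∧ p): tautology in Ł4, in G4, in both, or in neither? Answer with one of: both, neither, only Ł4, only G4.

In Ł4: at p = 0, q = 1/3 the value is 2/3 — not a tautology.
In G4: every assignment gives 1 — tautology.

only G4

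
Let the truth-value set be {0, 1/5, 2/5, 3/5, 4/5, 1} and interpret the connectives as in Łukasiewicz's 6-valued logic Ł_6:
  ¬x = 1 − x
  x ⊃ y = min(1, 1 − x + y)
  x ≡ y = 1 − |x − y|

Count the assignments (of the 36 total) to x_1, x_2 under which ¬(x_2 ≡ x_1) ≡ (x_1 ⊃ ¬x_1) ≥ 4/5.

10

value 1: 3 assignments (counts)
value 4/5: 7 assignments (counts)
value 3/5: 8 assignments
value 2/5: 7 assignments
value 1/5: 7 assignments
value 0: 4 assignments
So 10 of the 36 assignments meet the threshold.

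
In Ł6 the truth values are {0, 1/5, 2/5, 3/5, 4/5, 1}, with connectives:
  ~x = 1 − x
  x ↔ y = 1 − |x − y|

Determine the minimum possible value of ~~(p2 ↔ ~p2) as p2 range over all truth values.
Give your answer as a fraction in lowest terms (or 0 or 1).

Take p2 = 0:
~p2 = ~0 = 1
p2 ↔ ~p2 = 0 ↔ 1 = 0
~(p2 ↔ ~p2) = ~0 = 1
~~(p2 ↔ ~p2) = ~1 = 0
No assignment yields a value below 0, so this is the minimum.

0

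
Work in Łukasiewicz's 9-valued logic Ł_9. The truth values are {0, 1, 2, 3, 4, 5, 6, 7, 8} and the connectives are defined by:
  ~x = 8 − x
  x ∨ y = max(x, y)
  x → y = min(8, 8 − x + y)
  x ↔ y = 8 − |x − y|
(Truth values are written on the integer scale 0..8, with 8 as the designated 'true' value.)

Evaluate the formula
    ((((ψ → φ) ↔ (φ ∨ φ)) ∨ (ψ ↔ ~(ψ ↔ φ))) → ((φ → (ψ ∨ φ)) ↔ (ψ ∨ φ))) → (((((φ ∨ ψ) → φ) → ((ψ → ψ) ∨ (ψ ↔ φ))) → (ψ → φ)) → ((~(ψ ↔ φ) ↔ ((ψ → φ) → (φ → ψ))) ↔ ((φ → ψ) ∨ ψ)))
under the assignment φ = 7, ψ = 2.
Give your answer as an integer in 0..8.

5

ψ → φ = 2 → 7 = 8
φ ∨ φ = 7 ∨ 7 = 7
(ψ → φ) ↔ (φ ∨ φ) = 8 ↔ 7 = 7
ψ ↔ φ = 2 ↔ 7 = 3
~(ψ ↔ φ) = ~3 = 5
ψ ↔ ~(ψ ↔ φ) = 2 ↔ 5 = 5
((ψ → φ) ↔ (φ ∨ φ)) ∨ (ψ ↔ ~(ψ ↔ φ)) = 7 ∨ 5 = 7
ψ ∨ φ = 2 ∨ 7 = 7
φ → (ψ ∨ φ) = 7 → 7 = 8
ψ ∨ φ = 2 ∨ 7 = 7
(φ → (ψ ∨ φ)) ↔ (ψ ∨ φ) = 8 ↔ 7 = 7
(((ψ → φ) ↔ (φ ∨ φ)) ∨ (ψ ↔ ~(ψ ↔ φ))) → ((φ → (ψ ∨ φ)) ↔ (ψ ∨ φ)) = 7 → 7 = 8
φ ∨ ψ = 7 ∨ 2 = 7
(φ ∨ ψ) → φ = 7 → 7 = 8
ψ → ψ = 2 → 2 = 8
ψ ↔ φ = 2 ↔ 7 = 3
(ψ → ψ) ∨ (ψ ↔ φ) = 8 ∨ 3 = 8
((φ ∨ ψ) → φ) → ((ψ → ψ) ∨ (ψ ↔ φ)) = 8 → 8 = 8
ψ → φ = 2 → 7 = 8
(((φ ∨ ψ) → φ) → ((ψ → ψ) ∨ (ψ ↔ φ))) → (ψ → φ) = 8 → 8 = 8
ψ ↔ φ = 2 ↔ 7 = 3
~(ψ ↔ φ) = ~3 = 5
ψ → φ = 2 → 7 = 8
φ → ψ = 7 → 2 = 3
(ψ → φ) → (φ → ψ) = 8 → 3 = 3
~(ψ ↔ φ) ↔ ((ψ → φ) → (φ → ψ)) = 5 ↔ 3 = 6
φ → ψ = 7 → 2 = 3
(φ → ψ) ∨ ψ = 3 ∨ 2 = 3
(~(ψ ↔ φ) ↔ ((ψ → φ) → (φ → ψ))) ↔ ((φ → ψ) ∨ ψ) = 6 ↔ 3 = 5
((((φ ∨ ψ) → φ) → ((ψ → ψ) ∨ (ψ ↔ φ))) → (ψ → φ)) → ((~(ψ ↔ φ) ↔ ((ψ → φ) → (φ → ψ))) ↔ ((φ → ψ) ∨ ψ)) = 8 → 5 = 5
((((ψ → φ) ↔ (φ ∨ φ)) ∨ (ψ ↔ ~(ψ ↔ φ))) → ((φ → (ψ ∨ φ)) ↔ (ψ ∨ φ))) → (((((φ ∨ ψ) → φ) → ((ψ → ψ) ∨ (ψ ↔ φ))) → (ψ → φ)) → ((~(ψ ↔ φ) ↔ ((ψ → φ) → (φ → ψ))) ↔ ((φ → ψ) ∨ ψ))) = 8 → 5 = 5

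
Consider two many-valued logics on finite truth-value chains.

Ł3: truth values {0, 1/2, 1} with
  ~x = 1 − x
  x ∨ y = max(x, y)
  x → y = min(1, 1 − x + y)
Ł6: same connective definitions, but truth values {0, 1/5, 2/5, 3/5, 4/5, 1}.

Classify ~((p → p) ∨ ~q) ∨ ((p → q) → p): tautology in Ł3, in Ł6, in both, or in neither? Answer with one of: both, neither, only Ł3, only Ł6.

In Ł3: at p = 0, q = 0 the value is 0 — not a tautology.
In Ł6: at p = 0, q = 0 the value is 0 — not a tautology.

neither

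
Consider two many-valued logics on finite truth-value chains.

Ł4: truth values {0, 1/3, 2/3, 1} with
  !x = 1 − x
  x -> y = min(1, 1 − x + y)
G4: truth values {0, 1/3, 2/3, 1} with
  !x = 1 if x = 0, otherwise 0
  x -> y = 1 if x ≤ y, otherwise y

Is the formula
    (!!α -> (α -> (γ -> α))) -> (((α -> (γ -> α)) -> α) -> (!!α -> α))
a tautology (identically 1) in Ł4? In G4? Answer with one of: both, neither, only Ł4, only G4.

In Ł4: every assignment gives 1 — tautology.
In G4: every assignment gives 1 — tautology.

both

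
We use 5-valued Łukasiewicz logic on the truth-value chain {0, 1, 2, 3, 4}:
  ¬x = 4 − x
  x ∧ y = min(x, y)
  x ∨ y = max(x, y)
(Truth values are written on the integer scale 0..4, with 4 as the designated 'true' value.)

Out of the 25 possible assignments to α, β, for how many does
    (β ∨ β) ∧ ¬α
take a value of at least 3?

4

value 4: 1 assignment (counts)
value 3: 3 assignments (counts)
value 2: 5 assignments
value 1: 7 assignments
value 0: 9 assignments
So 4 of the 25 assignments meet the threshold.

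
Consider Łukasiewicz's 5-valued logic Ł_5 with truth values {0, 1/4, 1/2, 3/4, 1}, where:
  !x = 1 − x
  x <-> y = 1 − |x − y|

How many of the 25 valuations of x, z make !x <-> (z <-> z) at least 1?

value 1: 5 assignments (counts)
value 3/4: 5 assignments
value 1/2: 5 assignments
value 1/4: 5 assignments
value 0: 5 assignments
So 5 of the 25 assignments meet the threshold.

5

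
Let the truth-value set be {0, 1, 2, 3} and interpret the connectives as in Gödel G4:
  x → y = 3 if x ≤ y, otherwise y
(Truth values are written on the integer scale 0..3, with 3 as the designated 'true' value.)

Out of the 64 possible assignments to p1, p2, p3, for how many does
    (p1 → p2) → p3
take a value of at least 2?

40

value 3: 30 assignments (counts)
value 2: 10 assignments (counts)
value 1: 11 assignments
value 0: 13 assignments
So 40 of the 64 assignments meet the threshold.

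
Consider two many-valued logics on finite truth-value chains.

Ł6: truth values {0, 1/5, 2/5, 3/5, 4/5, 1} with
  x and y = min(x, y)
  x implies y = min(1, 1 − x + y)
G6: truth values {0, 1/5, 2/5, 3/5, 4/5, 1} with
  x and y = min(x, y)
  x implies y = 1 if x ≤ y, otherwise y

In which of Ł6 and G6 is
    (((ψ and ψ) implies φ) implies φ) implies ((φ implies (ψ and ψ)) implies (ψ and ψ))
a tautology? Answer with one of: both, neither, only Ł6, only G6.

In Ł6: every assignment gives 1 — tautology.
In G6: at φ = 0, ψ = 1/5 the value is 1/5 — not a tautology.

only Ł6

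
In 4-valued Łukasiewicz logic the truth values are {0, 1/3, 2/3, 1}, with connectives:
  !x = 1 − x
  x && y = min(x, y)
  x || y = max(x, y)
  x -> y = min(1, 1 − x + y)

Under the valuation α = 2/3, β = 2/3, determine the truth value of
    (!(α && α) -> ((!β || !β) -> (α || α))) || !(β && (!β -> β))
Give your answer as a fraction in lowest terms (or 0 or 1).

α && α = 2/3 && 2/3 = 2/3
!(α && α) = !2/3 = 1/3
!β = !2/3 = 1/3
!β = !2/3 = 1/3
!β || !β = 1/3 || 1/3 = 1/3
α || α = 2/3 || 2/3 = 2/3
(!β || !β) -> (α || α) = 1/3 -> 2/3 = 1
!(α && α) -> ((!β || !β) -> (α || α)) = 1/3 -> 1 = 1
!β = !2/3 = 1/3
!β -> β = 1/3 -> 2/3 = 1
β && (!β -> β) = 2/3 && 1 = 2/3
!(β && (!β -> β)) = !2/3 = 1/3
(!(α && α) -> ((!β || !β) -> (α || α))) || !(β && (!β -> β)) = 1 || 1/3 = 1

1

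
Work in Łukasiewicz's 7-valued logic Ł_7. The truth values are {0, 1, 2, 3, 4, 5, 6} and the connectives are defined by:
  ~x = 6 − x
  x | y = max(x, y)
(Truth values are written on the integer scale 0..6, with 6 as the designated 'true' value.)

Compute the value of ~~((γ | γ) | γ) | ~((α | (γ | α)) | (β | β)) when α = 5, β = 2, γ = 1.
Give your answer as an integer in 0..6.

γ | γ = 1 | 1 = 1
(γ | γ) | γ = 1 | 1 = 1
~((γ | γ) | γ) = ~1 = 5
~~((γ | γ) | γ) = ~5 = 1
γ | α = 1 | 5 = 5
α | (γ | α) = 5 | 5 = 5
β | β = 2 | 2 = 2
(α | (γ | α)) | (β | β) = 5 | 2 = 5
~((α | (γ | α)) | (β | β)) = ~5 = 1
~~((γ | γ) | γ) | ~((α | (γ | α)) | (β | β)) = 1 | 1 = 1

1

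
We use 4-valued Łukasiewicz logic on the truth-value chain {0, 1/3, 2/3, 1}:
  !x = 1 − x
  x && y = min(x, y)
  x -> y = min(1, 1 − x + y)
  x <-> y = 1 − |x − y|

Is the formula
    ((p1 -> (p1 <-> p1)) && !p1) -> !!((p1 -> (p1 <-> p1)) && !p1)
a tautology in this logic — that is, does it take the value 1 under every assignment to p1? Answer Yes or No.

p1 = 0 ↦ 1
p1 = 1/3 ↦ 1
p1 = 2/3 ↦ 1
p1 = 1 ↦ 1
Every assignment gives a value ≥ 1.

Yes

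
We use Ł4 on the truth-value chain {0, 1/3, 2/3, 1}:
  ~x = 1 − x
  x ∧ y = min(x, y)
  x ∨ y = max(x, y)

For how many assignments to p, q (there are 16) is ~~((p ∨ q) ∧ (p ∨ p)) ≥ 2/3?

8

p = 0, q = 0 ↦ 0  <
p = 0, q = 1/3 ↦ 0  <
p = 0, q = 2/3 ↦ 0  <
p = 0, q = 1 ↦ 0  <
p = 1/3, q = 0 ↦ 1/3  <
p = 1/3, q = 1/3 ↦ 1/3  <
p = 1/3, q = 2/3 ↦ 1/3  <
p = 1/3, q = 1 ↦ 1/3  <
p = 2/3, q = 0 ↦ 2/3  ≥
p = 2/3, q = 1/3 ↦ 2/3  ≥
p = 2/3, q = 2/3 ↦ 2/3  ≥
p = 2/3, q = 1 ↦ 2/3  ≥
p = 1, q = 0 ↦ 1  ≥
p = 1, q = 1/3 ↦ 1  ≥
p = 1, q = 2/3 ↦ 1  ≥
p = 1, q = 1 ↦ 1  ≥
So 8 of the 16 assignments meet the threshold.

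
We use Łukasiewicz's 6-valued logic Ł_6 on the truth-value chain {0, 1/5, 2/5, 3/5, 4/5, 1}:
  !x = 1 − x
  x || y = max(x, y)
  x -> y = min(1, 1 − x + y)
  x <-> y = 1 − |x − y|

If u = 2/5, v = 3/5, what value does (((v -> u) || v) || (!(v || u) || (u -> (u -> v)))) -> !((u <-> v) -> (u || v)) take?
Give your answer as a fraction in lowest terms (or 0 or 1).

v -> u = 3/5 -> 2/5 = 4/5
(v -> u) || v = 4/5 || 3/5 = 4/5
v || u = 3/5 || 2/5 = 3/5
!(v || u) = !3/5 = 2/5
u -> v = 2/5 -> 3/5 = 1
u -> (u -> v) = 2/5 -> 1 = 1
!(v || u) || (u -> (u -> v)) = 2/5 || 1 = 1
((v -> u) || v) || (!(v || u) || (u -> (u -> v))) = 4/5 || 1 = 1
u <-> v = 2/5 <-> 3/5 = 4/5
u || v = 2/5 || 3/5 = 3/5
(u <-> v) -> (u || v) = 4/5 -> 3/5 = 4/5
!((u <-> v) -> (u || v)) = !4/5 = 1/5
(((v -> u) || v) || (!(v || u) || (u -> (u -> v)))) -> !((u <-> v) -> (u || v)) = 1 -> 1/5 = 1/5

1/5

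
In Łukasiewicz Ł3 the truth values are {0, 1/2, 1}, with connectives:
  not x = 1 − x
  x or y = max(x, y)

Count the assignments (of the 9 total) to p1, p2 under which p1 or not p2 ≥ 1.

p1 = 0, p2 = 0 ↦ 1  ≥
p1 = 0, p2 = 1/2 ↦ 1/2  <
p1 = 0, p2 = 1 ↦ 0  <
p1 = 1/2, p2 = 0 ↦ 1  ≥
p1 = 1/2, p2 = 1/2 ↦ 1/2  <
p1 = 1/2, p2 = 1 ↦ 1/2  <
p1 = 1, p2 = 0 ↦ 1  ≥
p1 = 1, p2 = 1/2 ↦ 1  ≥
p1 = 1, p2 = 1 ↦ 1  ≥
So 5 of the 9 assignments meet the threshold.

5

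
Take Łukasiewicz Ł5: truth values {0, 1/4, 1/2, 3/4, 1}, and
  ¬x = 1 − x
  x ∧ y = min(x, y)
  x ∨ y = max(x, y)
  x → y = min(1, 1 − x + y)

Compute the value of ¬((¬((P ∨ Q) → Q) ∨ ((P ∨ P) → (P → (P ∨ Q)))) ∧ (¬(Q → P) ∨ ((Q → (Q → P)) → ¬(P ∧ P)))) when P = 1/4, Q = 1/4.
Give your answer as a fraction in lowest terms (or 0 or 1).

1/4

P ∨ Q = 1/4 ∨ 1/4 = 1/4
(P ∨ Q) → Q = 1/4 → 1/4 = 1
¬((P ∨ Q) → Q) = ¬1 = 0
P ∨ P = 1/4 ∨ 1/4 = 1/4
P ∨ Q = 1/4 ∨ 1/4 = 1/4
P → (P ∨ Q) = 1/4 → 1/4 = 1
(P ∨ P) → (P → (P ∨ Q)) = 1/4 → 1 = 1
¬((P ∨ Q) → Q) ∨ ((P ∨ P) → (P → (P ∨ Q))) = 0 ∨ 1 = 1
Q → P = 1/4 → 1/4 = 1
¬(Q → P) = ¬1 = 0
Q → P = 1/4 → 1/4 = 1
Q → (Q → P) = 1/4 → 1 = 1
P ∧ P = 1/4 ∧ 1/4 = 1/4
¬(P ∧ P) = ¬1/4 = 3/4
(Q → (Q → P)) → ¬(P ∧ P) = 1 → 3/4 = 3/4
¬(Q → P) ∨ ((Q → (Q → P)) → ¬(P ∧ P)) = 0 ∨ 3/4 = 3/4
(¬((P ∨ Q) → Q) ∨ ((P ∨ P) → (P → (P ∨ Q)))) ∧ (¬(Q → P) ∨ ((Q → (Q → P)) → ¬(P ∧ P))) = 1 ∧ 3/4 = 3/4
¬((¬((P ∨ Q) → Q) ∨ ((P ∨ P) → (P → (P ∨ Q)))) ∧ (¬(Q → P) ∨ ((Q → (Q → P)) → ¬(P ∧ P)))) = ¬3/4 = 1/4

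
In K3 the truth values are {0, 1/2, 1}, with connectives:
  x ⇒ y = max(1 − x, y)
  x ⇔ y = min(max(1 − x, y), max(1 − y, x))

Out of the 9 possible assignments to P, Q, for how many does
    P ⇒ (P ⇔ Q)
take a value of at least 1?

4

P = 0, Q = 0 ↦ 1  ≥
P = 0, Q = 1/2 ↦ 1  ≥
P = 0, Q = 1 ↦ 1  ≥
P = 1/2, Q = 0 ↦ 1/2  <
P = 1/2, Q = 1/2 ↦ 1/2  <
P = 1/2, Q = 1 ↦ 1/2  <
P = 1, Q = 0 ↦ 0  <
P = 1, Q = 1/2 ↦ 1/2  <
P = 1, Q = 1 ↦ 1  ≥
So 4 of the 9 assignments meet the threshold.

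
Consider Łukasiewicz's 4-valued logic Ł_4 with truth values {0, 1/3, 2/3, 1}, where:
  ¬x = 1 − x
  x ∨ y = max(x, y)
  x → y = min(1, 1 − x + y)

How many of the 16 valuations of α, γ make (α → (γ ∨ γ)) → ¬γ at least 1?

α = 0, γ = 0 ↦ 1  ≥
α = 0, γ = 1/3 ↦ 2/3  <
α = 0, γ = 2/3 ↦ 1/3  <
α = 0, γ = 1 ↦ 0  <
α = 1/3, γ = 0 ↦ 1  ≥
α = 1/3, γ = 1/3 ↦ 2/3  <
α = 1/3, γ = 2/3 ↦ 1/3  <
α = 1/3, γ = 1 ↦ 0  <
α = 2/3, γ = 0 ↦ 1  ≥
α = 2/3, γ = 1/3 ↦ 1  ≥
α = 2/3, γ = 2/3 ↦ 1/3  <
α = 2/3, γ = 1 ↦ 0  <
α = 1, γ = 0 ↦ 1  ≥
α = 1, γ = 1/3 ↦ 1  ≥
α = 1, γ = 2/3 ↦ 2/3  <
α = 1, γ = 1 ↦ 0  <
So 6 of the 16 assignments meet the threshold.

6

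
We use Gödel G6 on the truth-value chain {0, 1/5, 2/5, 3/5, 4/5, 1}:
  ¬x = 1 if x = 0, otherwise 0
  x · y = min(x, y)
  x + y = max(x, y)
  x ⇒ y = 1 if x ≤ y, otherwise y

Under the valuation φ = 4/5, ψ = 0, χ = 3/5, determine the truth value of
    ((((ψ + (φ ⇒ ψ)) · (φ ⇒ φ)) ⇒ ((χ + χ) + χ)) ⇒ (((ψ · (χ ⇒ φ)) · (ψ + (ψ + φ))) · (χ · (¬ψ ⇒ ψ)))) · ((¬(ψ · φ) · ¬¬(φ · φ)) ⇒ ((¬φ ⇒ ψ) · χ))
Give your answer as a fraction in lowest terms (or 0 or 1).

0

φ ⇒ ψ = 4/5 ⇒ 0 = 0
ψ + (φ ⇒ ψ) = 0 + 0 = 0
φ ⇒ φ = 4/5 ⇒ 4/5 = 1
(ψ + (φ ⇒ ψ)) · (φ ⇒ φ) = 0 · 1 = 0
χ + χ = 3/5 + 3/5 = 3/5
(χ + χ) + χ = 3/5 + 3/5 = 3/5
((ψ + (φ ⇒ ψ)) · (φ ⇒ φ)) ⇒ ((χ + χ) + χ) = 0 ⇒ 3/5 = 1
χ ⇒ φ = 3/5 ⇒ 4/5 = 1
ψ · (χ ⇒ φ) = 0 · 1 = 0
ψ + φ = 0 + 4/5 = 4/5
ψ + (ψ + φ) = 0 + 4/5 = 4/5
(ψ · (χ ⇒ φ)) · (ψ + (ψ + φ)) = 0 · 4/5 = 0
¬ψ = ¬0 = 1
¬ψ ⇒ ψ = 1 ⇒ 0 = 0
χ · (¬ψ ⇒ ψ) = 3/5 · 0 = 0
((ψ · (χ ⇒ φ)) · (ψ + (ψ + φ))) · (χ · (¬ψ ⇒ ψ)) = 0 · 0 = 0
(((ψ + (φ ⇒ ψ)) · (φ ⇒ φ)) ⇒ ((χ + χ) + χ)) ⇒ (((ψ · (χ ⇒ φ)) · (ψ + (ψ + φ))) · (χ · (¬ψ ⇒ ψ))) = 1 ⇒ 0 = 0
ψ · φ = 0 · 4/5 = 0
¬(ψ · φ) = ¬0 = 1
φ · φ = 4/5 · 4/5 = 4/5
¬(φ · φ) = ¬4/5 = 0
¬¬(φ · φ) = ¬0 = 1
¬(ψ · φ) · ¬¬(φ · φ) = 1 · 1 = 1
¬φ = ¬4/5 = 0
¬φ ⇒ ψ = 0 ⇒ 0 = 1
(¬φ ⇒ ψ) · χ = 1 · 3/5 = 3/5
(¬(ψ · φ) · ¬¬(φ · φ)) ⇒ ((¬φ ⇒ ψ) · χ) = 1 ⇒ 3/5 = 3/5
((((ψ + (φ ⇒ ψ)) · (φ ⇒ φ)) ⇒ ((χ + χ) + χ)) ⇒ (((ψ · (χ ⇒ φ)) · (ψ + (ψ + φ))) · (χ · (¬ψ ⇒ ψ)))) · ((¬(ψ · φ) · ¬¬(φ · φ)) ⇒ ((¬φ ⇒ ψ) · χ)) = 0 · 3/5 = 0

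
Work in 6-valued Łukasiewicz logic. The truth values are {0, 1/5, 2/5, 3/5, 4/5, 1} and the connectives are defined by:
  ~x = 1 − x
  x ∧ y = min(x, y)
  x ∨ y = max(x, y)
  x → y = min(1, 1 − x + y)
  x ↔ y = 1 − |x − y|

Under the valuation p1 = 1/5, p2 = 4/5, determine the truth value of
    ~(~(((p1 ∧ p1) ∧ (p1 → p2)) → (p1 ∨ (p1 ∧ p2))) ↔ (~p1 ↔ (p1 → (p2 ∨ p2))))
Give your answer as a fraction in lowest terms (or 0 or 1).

4/5

p1 ∧ p1 = 1/5 ∧ 1/5 = 1/5
p1 → p2 = 1/5 → 4/5 = 1
(p1 ∧ p1) ∧ (p1 → p2) = 1/5 ∧ 1 = 1/5
p1 ∧ p2 = 1/5 ∧ 4/5 = 1/5
p1 ∨ (p1 ∧ p2) = 1/5 ∨ 1/5 = 1/5
((p1 ∧ p1) ∧ (p1 → p2)) → (p1 ∨ (p1 ∧ p2)) = 1/5 → 1/5 = 1
~(((p1 ∧ p1) ∧ (p1 → p2)) → (p1 ∨ (p1 ∧ p2))) = ~1 = 0
~p1 = ~1/5 = 4/5
p2 ∨ p2 = 4/5 ∨ 4/5 = 4/5
p1 → (p2 ∨ p2) = 1/5 → 4/5 = 1
~p1 ↔ (p1 → (p2 ∨ p2)) = 4/5 ↔ 1 = 4/5
~(((p1 ∧ p1) ∧ (p1 → p2)) → (p1 ∨ (p1 ∧ p2))) ↔ (~p1 ↔ (p1 → (p2 ∨ p2))) = 0 ↔ 4/5 = 1/5
~(~(((p1 ∧ p1) ∧ (p1 → p2)) → (p1 ∨ (p1 ∧ p2))) ↔ (~p1 ↔ (p1 → (p2 ∨ p2)))) = ~1/5 = 4/5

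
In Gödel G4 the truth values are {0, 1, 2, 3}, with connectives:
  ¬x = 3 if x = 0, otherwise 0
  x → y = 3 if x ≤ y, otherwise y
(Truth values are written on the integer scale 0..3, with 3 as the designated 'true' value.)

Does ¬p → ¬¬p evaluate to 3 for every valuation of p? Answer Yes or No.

No

Counterexample: take p = 0.
¬p = ¬0 = 3
¬¬p = ¬3 = 0
¬p → ¬¬p = 3 → 0 = 0
This gives 0 ≠ 3.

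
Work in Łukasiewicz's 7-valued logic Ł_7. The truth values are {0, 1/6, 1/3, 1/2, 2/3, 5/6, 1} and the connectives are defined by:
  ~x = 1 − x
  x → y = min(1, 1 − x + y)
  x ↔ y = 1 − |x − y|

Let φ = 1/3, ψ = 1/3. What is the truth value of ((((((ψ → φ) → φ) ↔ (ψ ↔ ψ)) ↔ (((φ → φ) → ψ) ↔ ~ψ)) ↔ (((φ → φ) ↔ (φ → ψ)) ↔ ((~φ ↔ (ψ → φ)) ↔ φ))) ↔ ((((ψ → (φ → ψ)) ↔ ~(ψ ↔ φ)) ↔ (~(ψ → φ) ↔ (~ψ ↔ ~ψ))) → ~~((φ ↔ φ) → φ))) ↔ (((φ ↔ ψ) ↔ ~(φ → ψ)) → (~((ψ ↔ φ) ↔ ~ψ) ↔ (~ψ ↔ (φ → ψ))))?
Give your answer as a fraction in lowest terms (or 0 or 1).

1/3

ψ → φ = 1/3 → 1/3 = 1
(ψ → φ) → φ = 1 → 1/3 = 1/3
ψ ↔ ψ = 1/3 ↔ 1/3 = 1
((ψ → φ) → φ) ↔ (ψ ↔ ψ) = 1/3 ↔ 1 = 1/3
φ → φ = 1/3 → 1/3 = 1
(φ → φ) → ψ = 1 → 1/3 = 1/3
~ψ = ~1/3 = 2/3
((φ → φ) → ψ) ↔ ~ψ = 1/3 ↔ 2/3 = 2/3
(((ψ → φ) → φ) ↔ (ψ ↔ ψ)) ↔ (((φ → φ) → ψ) ↔ ~ψ) = 1/3 ↔ 2/3 = 2/3
φ → φ = 1/3 → 1/3 = 1
φ → ψ = 1/3 → 1/3 = 1
(φ → φ) ↔ (φ → ψ) = 1 ↔ 1 = 1
~φ = ~1/3 = 2/3
ψ → φ = 1/3 → 1/3 = 1
~φ ↔ (ψ → φ) = 2/3 ↔ 1 = 2/3
(~φ ↔ (ψ → φ)) ↔ φ = 2/3 ↔ 1/3 = 2/3
((φ → φ) ↔ (φ → ψ)) ↔ ((~φ ↔ (ψ → φ)) ↔ φ) = 1 ↔ 2/3 = 2/3
((((ψ → φ) → φ) ↔ (ψ ↔ ψ)) ↔ (((φ → φ) → ψ) ↔ ~ψ)) ↔ (((φ → φ) ↔ (φ → ψ)) ↔ ((~φ ↔ (ψ → φ)) ↔ φ)) = 2/3 ↔ 2/3 = 1
φ → ψ = 1/3 → 1/3 = 1
ψ → (φ → ψ) = 1/3 → 1 = 1
ψ ↔ φ = 1/3 ↔ 1/3 = 1
~(ψ ↔ φ) = ~1 = 0
(ψ → (φ → ψ)) ↔ ~(ψ ↔ φ) = 1 ↔ 0 = 0
ψ → φ = 1/3 → 1/3 = 1
~(ψ → φ) = ~1 = 0
~ψ = ~1/3 = 2/3
~ψ = ~1/3 = 2/3
~ψ ↔ ~ψ = 2/3 ↔ 2/3 = 1
~(ψ → φ) ↔ (~ψ ↔ ~ψ) = 0 ↔ 1 = 0
((ψ → (φ → ψ)) ↔ ~(ψ ↔ φ)) ↔ (~(ψ → φ) ↔ (~ψ ↔ ~ψ)) = 0 ↔ 0 = 1
φ ↔ φ = 1/3 ↔ 1/3 = 1
(φ ↔ φ) → φ = 1 → 1/3 = 1/3
~((φ ↔ φ) → φ) = ~1/3 = 2/3
~~((φ ↔ φ) → φ) = ~2/3 = 1/3
(((ψ → (φ → ψ)) ↔ ~(ψ ↔ φ)) ↔ (~(ψ → φ) ↔ (~ψ ↔ ~ψ))) → ~~((φ ↔ φ) → φ) = 1 → 1/3 = 1/3
(((((ψ → φ) → φ) ↔ (ψ ↔ ψ)) ↔ (((φ → φ) → ψ) ↔ ~ψ)) ↔ (((φ → φ) ↔ (φ → ψ)) ↔ ((~φ ↔ (ψ → φ)) ↔ φ))) ↔ ((((ψ → (φ → ψ)) ↔ ~(ψ ↔ φ)) ↔ (~(ψ → φ) ↔ (~ψ ↔ ~ψ))) → ~~((φ ↔ φ) → φ)) = 1 ↔ 1/3 = 1/3
φ ↔ ψ = 1/3 ↔ 1/3 = 1
φ → ψ = 1/3 → 1/3 = 1
~(φ → ψ) = ~1 = 0
(φ ↔ ψ) ↔ ~(φ → ψ) = 1 ↔ 0 = 0
ψ ↔ φ = 1/3 ↔ 1/3 = 1
~ψ = ~1/3 = 2/3
(ψ ↔ φ) ↔ ~ψ = 1 ↔ 2/3 = 2/3
~((ψ ↔ φ) ↔ ~ψ) = ~2/3 = 1/3
~ψ = ~1/3 = 2/3
φ → ψ = 1/3 → 1/3 = 1
~ψ ↔ (φ → ψ) = 2/3 ↔ 1 = 2/3
~((ψ ↔ φ) ↔ ~ψ) ↔ (~ψ ↔ (φ → ψ)) = 1/3 ↔ 2/3 = 2/3
((φ ↔ ψ) ↔ ~(φ → ψ)) → (~((ψ ↔ φ) ↔ ~ψ) ↔ (~ψ ↔ (φ → ψ))) = 0 → 2/3 = 1
((((((ψ → φ) → φ) ↔ (ψ ↔ ψ)) ↔ (((φ → φ) → ψ) ↔ ~ψ)) ↔ (((φ → φ) ↔ (φ → ψ)) ↔ ((~φ ↔ (ψ → φ)) ↔ φ))) ↔ ((((ψ → (φ → ψ)) ↔ ~(ψ ↔ φ)) ↔ (~(ψ → φ) ↔ (~ψ ↔ ~ψ))) → ~~((φ ↔ φ) → φ))) ↔ (((φ ↔ ψ) ↔ ~(φ → ψ)) → (~((ψ ↔ φ) ↔ ~ψ) ↔ (~ψ ↔ (φ → ψ)))) = 1/3 ↔ 1 = 1/3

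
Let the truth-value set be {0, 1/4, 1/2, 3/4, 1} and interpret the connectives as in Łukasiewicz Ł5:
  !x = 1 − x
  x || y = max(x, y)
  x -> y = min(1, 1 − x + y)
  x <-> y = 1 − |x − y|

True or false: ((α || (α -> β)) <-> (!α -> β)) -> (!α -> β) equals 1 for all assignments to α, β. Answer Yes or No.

No

Counterexample: take α = 1/4, β = 0.
α -> β = 1/4 -> 0 = 3/4
α || (α -> β) = 1/4 || 3/4 = 3/4
!α = !1/4 = 3/4
!α -> β = 3/4 -> 0 = 1/4
(α || (α -> β)) <-> (!α -> β) = 3/4 <-> 1/4 = 1/2
!α = !1/4 = 3/4
!α -> β = 3/4 -> 0 = 1/4
((α || (α -> β)) <-> (!α -> β)) -> (!α -> β) = 1/2 -> 1/4 = 3/4
This gives 3/4 ≠ 1.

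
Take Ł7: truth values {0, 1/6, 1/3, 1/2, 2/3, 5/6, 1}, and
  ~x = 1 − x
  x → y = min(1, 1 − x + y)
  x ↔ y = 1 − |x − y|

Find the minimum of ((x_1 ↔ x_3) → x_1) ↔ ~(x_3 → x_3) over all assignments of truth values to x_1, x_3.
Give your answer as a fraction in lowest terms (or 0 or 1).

0

Take x_1 = 0, x_3 = 1:
x_1 ↔ x_3 = 0 ↔ 1 = 0
(x_1 ↔ x_3) → x_1 = 0 → 0 = 1
x_3 → x_3 = 1 → 1 = 1
~(x_3 → x_3) = ~1 = 0
((x_1 ↔ x_3) → x_1) ↔ ~(x_3 → x_3) = 1 ↔ 0 = 0
No assignment yields a value below 0, so this is the minimum.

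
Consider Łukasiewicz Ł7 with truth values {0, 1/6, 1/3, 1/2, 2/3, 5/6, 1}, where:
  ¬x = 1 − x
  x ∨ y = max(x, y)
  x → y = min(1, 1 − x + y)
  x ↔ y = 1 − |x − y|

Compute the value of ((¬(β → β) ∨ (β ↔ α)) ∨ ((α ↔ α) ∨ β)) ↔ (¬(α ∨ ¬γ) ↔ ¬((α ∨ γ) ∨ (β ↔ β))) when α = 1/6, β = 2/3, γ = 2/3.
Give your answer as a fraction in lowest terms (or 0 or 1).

β → β = 2/3 → 2/3 = 1
¬(β → β) = ¬1 = 0
β ↔ α = 2/3 ↔ 1/6 = 1/2
¬(β → β) ∨ (β ↔ α) = 0 ∨ 1/2 = 1/2
α ↔ α = 1/6 ↔ 1/6 = 1
(α ↔ α) ∨ β = 1 ∨ 2/3 = 1
(¬(β → β) ∨ (β ↔ α)) ∨ ((α ↔ α) ∨ β) = 1/2 ∨ 1 = 1
¬γ = ¬2/3 = 1/3
α ∨ ¬γ = 1/6 ∨ 1/3 = 1/3
¬(α ∨ ¬γ) = ¬1/3 = 2/3
α ∨ γ = 1/6 ∨ 2/3 = 2/3
β ↔ β = 2/3 ↔ 2/3 = 1
(α ∨ γ) ∨ (β ↔ β) = 2/3 ∨ 1 = 1
¬((α ∨ γ) ∨ (β ↔ β)) = ¬1 = 0
¬(α ∨ ¬γ) ↔ ¬((α ∨ γ) ∨ (β ↔ β)) = 2/3 ↔ 0 = 1/3
((¬(β → β) ∨ (β ↔ α)) ∨ ((α ↔ α) ∨ β)) ↔ (¬(α ∨ ¬γ) ↔ ¬((α ∨ γ) ∨ (β ↔ β))) = 1 ↔ 1/3 = 1/3

1/3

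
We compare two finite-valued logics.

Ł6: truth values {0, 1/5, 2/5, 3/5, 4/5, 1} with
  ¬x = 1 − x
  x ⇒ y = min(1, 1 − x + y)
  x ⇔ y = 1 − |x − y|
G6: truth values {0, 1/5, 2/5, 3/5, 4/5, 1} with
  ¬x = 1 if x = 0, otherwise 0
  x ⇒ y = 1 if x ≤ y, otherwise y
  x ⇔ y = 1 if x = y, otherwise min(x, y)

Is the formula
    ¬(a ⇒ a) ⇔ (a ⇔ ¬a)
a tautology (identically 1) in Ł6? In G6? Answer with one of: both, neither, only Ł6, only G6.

only G6

In Ł6: at a = 1/5 the value is 3/5 — not a tautology.
In G6: every assignment gives 1 — tautology.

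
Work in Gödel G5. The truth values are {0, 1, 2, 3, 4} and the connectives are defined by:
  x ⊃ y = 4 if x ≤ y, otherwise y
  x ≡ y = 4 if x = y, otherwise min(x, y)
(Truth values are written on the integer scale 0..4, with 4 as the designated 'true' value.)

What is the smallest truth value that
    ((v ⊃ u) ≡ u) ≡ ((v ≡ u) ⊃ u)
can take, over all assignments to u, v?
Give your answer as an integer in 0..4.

Take u = 1, v = 0:
v ⊃ u = 0 ⊃ 1 = 4
(v ⊃ u) ≡ u = 4 ≡ 1 = 1
v ≡ u = 0 ≡ 1 = 0
(v ≡ u) ⊃ u = 0 ⊃ 1 = 4
((v ⊃ u) ≡ u) ≡ ((v ≡ u) ⊃ u) = 1 ≡ 4 = 1
No assignment yields a value below 1, so this is the minimum.

1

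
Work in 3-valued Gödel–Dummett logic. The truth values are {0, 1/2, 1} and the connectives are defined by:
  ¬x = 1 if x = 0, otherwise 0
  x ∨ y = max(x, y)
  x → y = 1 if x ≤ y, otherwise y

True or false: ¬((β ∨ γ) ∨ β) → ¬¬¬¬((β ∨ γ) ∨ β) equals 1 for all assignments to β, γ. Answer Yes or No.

No

Counterexample: take β = 0, γ = 0.
β ∨ γ = 0 ∨ 0 = 0
(β ∨ γ) ∨ β = 0 ∨ 0 = 0
¬((β ∨ γ) ∨ β) = ¬0 = 1
β ∨ γ = 0 ∨ 0 = 0
(β ∨ γ) ∨ β = 0 ∨ 0 = 0
¬((β ∨ γ) ∨ β) = ¬0 = 1
¬¬((β ∨ γ) ∨ β) = ¬1 = 0
¬¬¬((β ∨ γ) ∨ β) = ¬0 = 1
¬¬¬¬((β ∨ γ) ∨ β) = ¬1 = 0
¬((β ∨ γ) ∨ β) → ¬¬¬¬((β ∨ γ) ∨ β) = 1 → 0 = 0
This gives 0 ≠ 1.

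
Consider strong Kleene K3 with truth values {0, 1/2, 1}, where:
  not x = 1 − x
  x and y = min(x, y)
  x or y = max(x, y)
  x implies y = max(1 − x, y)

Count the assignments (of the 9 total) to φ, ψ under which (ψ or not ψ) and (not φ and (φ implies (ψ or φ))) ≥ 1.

2

φ = 0, ψ = 0 ↦ 1  ≥
φ = 0, ψ = 1/2 ↦ 1/2  <
φ = 0, ψ = 1 ↦ 1  ≥
φ = 1/2, ψ = 0 ↦ 1/2  <
φ = 1/2, ψ = 1/2 ↦ 1/2  <
φ = 1/2, ψ = 1 ↦ 1/2  <
φ = 1, ψ = 0 ↦ 0  <
φ = 1, ψ = 1/2 ↦ 0  <
φ = 1, ψ = 1 ↦ 0  <
So 2 of the 9 assignments meet the threshold.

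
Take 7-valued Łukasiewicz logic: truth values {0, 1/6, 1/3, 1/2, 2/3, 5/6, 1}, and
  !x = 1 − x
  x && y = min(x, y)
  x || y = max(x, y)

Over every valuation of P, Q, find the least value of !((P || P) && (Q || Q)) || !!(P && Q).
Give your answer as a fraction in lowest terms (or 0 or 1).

Take P = 1/2, Q = 1/2:
P || P = 1/2 || 1/2 = 1/2
Q || Q = 1/2 || 1/2 = 1/2
(P || P) && (Q || Q) = 1/2 && 1/2 = 1/2
!((P || P) && (Q || Q)) = !1/2 = 1/2
P && Q = 1/2 && 1/2 = 1/2
!(P && Q) = !1/2 = 1/2
!!(P && Q) = !1/2 = 1/2
!((P || P) && (Q || Q)) || !!(P && Q) = 1/2 || 1/2 = 1/2
No assignment yields a value below 1/2, so this is the minimum.

1/2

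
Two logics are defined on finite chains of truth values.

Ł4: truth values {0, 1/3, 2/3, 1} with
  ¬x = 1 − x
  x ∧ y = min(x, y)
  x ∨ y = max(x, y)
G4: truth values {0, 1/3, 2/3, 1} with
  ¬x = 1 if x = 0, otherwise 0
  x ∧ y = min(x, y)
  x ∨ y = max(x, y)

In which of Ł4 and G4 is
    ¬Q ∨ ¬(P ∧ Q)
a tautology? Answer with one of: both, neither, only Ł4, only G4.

In Ł4: at P = 1/3, Q = 1/3 the value is 2/3 — not a tautology.
In G4: at P = 1/3, Q = 1/3 the value is 0 — not a tautology.

neither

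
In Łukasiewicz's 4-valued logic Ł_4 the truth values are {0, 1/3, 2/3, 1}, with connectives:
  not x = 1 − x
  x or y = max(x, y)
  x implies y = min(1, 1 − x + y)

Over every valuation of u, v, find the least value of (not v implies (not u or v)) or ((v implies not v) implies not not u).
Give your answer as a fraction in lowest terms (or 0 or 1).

Take u = 1/3, v = 0:
not v = not 0 = 1
not u = not 1/3 = 2/3
not u or v = 2/3 or 0 = 2/3
not v implies (not u or v) = 1 implies 2/3 = 2/3
not v = not 0 = 1
v implies not v = 0 implies 1 = 1
not u = not 1/3 = 2/3
not not u = not 2/3 = 1/3
(v implies not v) implies not not u = 1 implies 1/3 = 1/3
(not v implies (not u or v)) or ((v implies not v) implies not not u) = 2/3 or 1/3 = 2/3
No assignment yields a value below 2/3, so this is the minimum.

2/3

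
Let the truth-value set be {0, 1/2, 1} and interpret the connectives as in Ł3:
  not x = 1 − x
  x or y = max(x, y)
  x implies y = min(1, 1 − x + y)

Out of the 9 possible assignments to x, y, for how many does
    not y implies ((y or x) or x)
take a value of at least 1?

7

x = 0, y = 0 ↦ 0  <
x = 0, y = 1/2 ↦ 1  ≥
x = 0, y = 1 ↦ 1  ≥
x = 1/2, y = 0 ↦ 1/2  <
x = 1/2, y = 1/2 ↦ 1  ≥
x = 1/2, y = 1 ↦ 1  ≥
x = 1, y = 0 ↦ 1  ≥
x = 1, y = 1/2 ↦ 1  ≥
x = 1, y = 1 ↦ 1  ≥
So 7 of the 9 assignments meet the threshold.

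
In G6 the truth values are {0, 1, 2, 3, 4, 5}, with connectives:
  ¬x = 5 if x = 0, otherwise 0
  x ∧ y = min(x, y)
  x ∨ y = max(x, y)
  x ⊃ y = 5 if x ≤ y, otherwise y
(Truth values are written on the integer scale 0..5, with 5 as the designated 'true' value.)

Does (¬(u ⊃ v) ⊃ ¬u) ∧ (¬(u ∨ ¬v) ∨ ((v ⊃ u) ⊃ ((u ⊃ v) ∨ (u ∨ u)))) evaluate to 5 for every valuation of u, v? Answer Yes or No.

No

Counterexample: take u = 1, v = 0.
u ⊃ v = 1 ⊃ 0 = 0
¬(u ⊃ v) = ¬0 = 5
¬u = ¬1 = 0
¬(u ⊃ v) ⊃ ¬u = 5 ⊃ 0 = 0
¬v = ¬0 = 5
u ∨ ¬v = 1 ∨ 5 = 5
¬(u ∨ ¬v) = ¬5 = 0
v ⊃ u = 0 ⊃ 1 = 5
u ⊃ v = 1 ⊃ 0 = 0
u ∨ u = 1 ∨ 1 = 1
(u ⊃ v) ∨ (u ∨ u) = 0 ∨ 1 = 1
(v ⊃ u) ⊃ ((u ⊃ v) ∨ (u ∨ u)) = 5 ⊃ 1 = 1
¬(u ∨ ¬v) ∨ ((v ⊃ u) ⊃ ((u ⊃ v) ∨ (u ∨ u))) = 0 ∨ 1 = 1
(¬(u ⊃ v) ⊃ ¬u) ∧ (¬(u ∨ ¬v) ∨ ((v ⊃ u) ⊃ ((u ⊃ v) ∨ (u ∨ u)))) = 0 ∧ 1 = 0
This gives 0 ≠ 5.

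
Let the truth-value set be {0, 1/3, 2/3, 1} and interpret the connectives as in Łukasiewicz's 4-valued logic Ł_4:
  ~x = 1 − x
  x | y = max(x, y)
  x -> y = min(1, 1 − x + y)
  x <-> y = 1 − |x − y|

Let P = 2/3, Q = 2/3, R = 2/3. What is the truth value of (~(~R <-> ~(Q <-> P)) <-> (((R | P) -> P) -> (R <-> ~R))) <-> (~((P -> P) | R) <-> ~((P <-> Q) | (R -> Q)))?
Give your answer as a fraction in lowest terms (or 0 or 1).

~R = ~2/3 = 1/3
Q <-> P = 2/3 <-> 2/3 = 1
~(Q <-> P) = ~1 = 0
~R <-> ~(Q <-> P) = 1/3 <-> 0 = 2/3
~(~R <-> ~(Q <-> P)) = ~2/3 = 1/3
R | P = 2/3 | 2/3 = 2/3
(R | P) -> P = 2/3 -> 2/3 = 1
~R = ~2/3 = 1/3
R <-> ~R = 2/3 <-> 1/3 = 2/3
((R | P) -> P) -> (R <-> ~R) = 1 -> 2/3 = 2/3
~(~R <-> ~(Q <-> P)) <-> (((R | P) -> P) -> (R <-> ~R)) = 1/3 <-> 2/3 = 2/3
P -> P = 2/3 -> 2/3 = 1
(P -> P) | R = 1 | 2/3 = 1
~((P -> P) | R) = ~1 = 0
P <-> Q = 2/3 <-> 2/3 = 1
R -> Q = 2/3 -> 2/3 = 1
(P <-> Q) | (R -> Q) = 1 | 1 = 1
~((P <-> Q) | (R -> Q)) = ~1 = 0
~((P -> P) | R) <-> ~((P <-> Q) | (R -> Q)) = 0 <-> 0 = 1
(~(~R <-> ~(Q <-> P)) <-> (((R | P) -> P) -> (R <-> ~R))) <-> (~((P -> P) | R) <-> ~((P <-> Q) | (R -> Q))) = 2/3 <-> 1 = 2/3

2/3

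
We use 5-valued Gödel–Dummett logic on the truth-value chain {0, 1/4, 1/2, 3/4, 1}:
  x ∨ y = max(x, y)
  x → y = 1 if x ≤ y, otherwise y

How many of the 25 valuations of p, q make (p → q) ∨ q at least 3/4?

value 1: 15 assignments (counts)
value 3/4: 1 assignment (counts)
value 1/2: 2 assignments
value 1/4: 3 assignments
value 0: 4 assignments
So 16 of the 25 assignments meet the threshold.

16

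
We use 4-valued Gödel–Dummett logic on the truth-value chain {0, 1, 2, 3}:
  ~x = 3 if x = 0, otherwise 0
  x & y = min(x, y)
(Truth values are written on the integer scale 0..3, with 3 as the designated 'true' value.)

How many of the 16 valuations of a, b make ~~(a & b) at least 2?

9

a = 0, b = 0 ↦ 0  <
a = 0, b = 1 ↦ 0  <
a = 0, b = 2 ↦ 0  <
a = 0, b = 3 ↦ 0  <
a = 1, b = 0 ↦ 0  <
a = 1, b = 1 ↦ 3  ≥
a = 1, b = 2 ↦ 3  ≥
a = 1, b = 3 ↦ 3  ≥
a = 2, b = 0 ↦ 0  <
a = 2, b = 1 ↦ 3  ≥
a = 2, b = 2 ↦ 3  ≥
a = 2, b = 3 ↦ 3  ≥
a = 3, b = 0 ↦ 0  <
a = 3, b = 1 ↦ 3  ≥
a = 3, b = 2 ↦ 3  ≥
a = 3, b = 3 ↦ 3  ≥
So 9 of the 16 assignments meet the threshold.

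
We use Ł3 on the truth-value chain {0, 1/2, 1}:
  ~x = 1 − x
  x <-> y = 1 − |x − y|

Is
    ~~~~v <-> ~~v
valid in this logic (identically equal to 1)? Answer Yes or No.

Yes

v = 0 ↦ 1
v = 1/2 ↦ 1
v = 1 ↦ 1
Every assignment gives a value ≥ 1.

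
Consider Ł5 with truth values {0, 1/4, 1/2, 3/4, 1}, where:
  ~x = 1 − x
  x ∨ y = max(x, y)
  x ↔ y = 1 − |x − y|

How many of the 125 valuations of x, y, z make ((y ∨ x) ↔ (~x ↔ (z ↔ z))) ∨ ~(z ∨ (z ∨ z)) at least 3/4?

77

value 1: 45 assignments (counts)
value 3/4: 32 assignments (counts)
value 1/2: 32 assignments
value 1/4: 10 assignments
value 0: 6 assignments
So 77 of the 125 assignments meet the threshold.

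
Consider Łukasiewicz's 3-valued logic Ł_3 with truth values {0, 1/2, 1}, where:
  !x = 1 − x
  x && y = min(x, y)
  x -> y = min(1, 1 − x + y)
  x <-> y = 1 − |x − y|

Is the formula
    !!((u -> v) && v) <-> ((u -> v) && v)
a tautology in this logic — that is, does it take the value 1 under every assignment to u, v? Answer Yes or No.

u = 0, v = 0 ↦ 1
u = 0, v = 1/2 ↦ 1
u = 0, v = 1 ↦ 1
u = 1/2, v = 0 ↦ 1
u = 1/2, v = 1/2 ↦ 1
u = 1/2, v = 1 ↦ 1
u = 1, v = 0 ↦ 1
u = 1, v = 1/2 ↦ 1
u = 1, v = 1 ↦ 1
Every assignment gives a value ≥ 1.

Yes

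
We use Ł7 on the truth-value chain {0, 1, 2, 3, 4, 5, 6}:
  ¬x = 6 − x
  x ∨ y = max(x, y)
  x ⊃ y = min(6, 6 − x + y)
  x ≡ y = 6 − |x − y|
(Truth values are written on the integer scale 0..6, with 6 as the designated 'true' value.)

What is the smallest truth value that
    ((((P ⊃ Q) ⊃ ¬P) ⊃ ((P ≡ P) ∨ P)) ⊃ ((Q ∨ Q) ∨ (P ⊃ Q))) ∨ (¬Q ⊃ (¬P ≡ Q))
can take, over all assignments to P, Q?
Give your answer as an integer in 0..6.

3

Take P = 3, Q = 0:
P ⊃ Q = 3 ⊃ 0 = 3
¬P = ¬3 = 3
(P ⊃ Q) ⊃ ¬P = 3 ⊃ 3 = 6
P ≡ P = 3 ≡ 3 = 6
(P ≡ P) ∨ P = 6 ∨ 3 = 6
((P ⊃ Q) ⊃ ¬P) ⊃ ((P ≡ P) ∨ P) = 6 ⊃ 6 = 6
Q ∨ Q = 0 ∨ 0 = 0
P ⊃ Q = 3 ⊃ 0 = 3
(Q ∨ Q) ∨ (P ⊃ Q) = 0 ∨ 3 = 3
(((P ⊃ Q) ⊃ ¬P) ⊃ ((P ≡ P) ∨ P)) ⊃ ((Q ∨ Q) ∨ (P ⊃ Q)) = 6 ⊃ 3 = 3
¬Q = ¬0 = 6
¬P = ¬3 = 3
¬P ≡ Q = 3 ≡ 0 = 3
¬Q ⊃ (¬P ≡ Q) = 6 ⊃ 3 = 3
((((P ⊃ Q) ⊃ ¬P) ⊃ ((P ≡ P) ∨ P)) ⊃ ((Q ∨ Q) ∨ (P ⊃ Q))) ∨ (¬Q ⊃ (¬P ≡ Q)) = 3 ∨ 3 = 3
No assignment yields a value below 3, so this is the minimum.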